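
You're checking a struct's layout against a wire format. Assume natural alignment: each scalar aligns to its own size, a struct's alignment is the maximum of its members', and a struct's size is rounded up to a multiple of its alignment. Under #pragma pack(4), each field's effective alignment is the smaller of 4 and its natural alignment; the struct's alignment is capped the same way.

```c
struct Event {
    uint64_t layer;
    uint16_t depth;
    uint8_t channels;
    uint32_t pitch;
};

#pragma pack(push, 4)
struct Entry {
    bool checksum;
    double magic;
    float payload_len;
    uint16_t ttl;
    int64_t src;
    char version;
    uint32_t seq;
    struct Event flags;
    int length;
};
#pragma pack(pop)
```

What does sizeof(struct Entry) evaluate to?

Event: @0: layer [8B, align 8] → 8; @8: depth [2B, align 2] → 10; @10: channels [1B, align 1] → 11; +1 pad (align 4); @12: pitch [4B, align 4] → 16; size 16, align 8
@0: checksum [1B, align 1] → 1
+3 pad (align 4)
@4: magic [8B, align 4] → 12
@12: payload_len [4B, align 4] → 16
@16: ttl [2B, align 2] → 18
+2 pad (align 4)
@20: src [8B, align 4] → 28
@28: version [1B, align 1] → 29
+3 pad (align 4)
@32: seq [4B, align 4] → 36
@36: flags [16B, align 4] → 52
@52: length [4B, align 4] → 56
size 56, align 4

56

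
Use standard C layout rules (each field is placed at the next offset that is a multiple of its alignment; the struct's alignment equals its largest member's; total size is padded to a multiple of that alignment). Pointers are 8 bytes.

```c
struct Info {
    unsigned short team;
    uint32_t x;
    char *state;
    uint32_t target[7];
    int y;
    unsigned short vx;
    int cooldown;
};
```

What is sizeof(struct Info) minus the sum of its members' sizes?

team at 0 (size 2, align 2) → ends 2
pad 2 to align 4 for x
x at 4 (size 4, align 4) → ends 8
state at 8 (size 8, align 8) → ends 16
target at 16 (size 28, align 4) → ends 44
y at 44 (size 4, align 4) → ends 48
vx at 48 (size 2, align 2) → ends 50
pad 2 to align 4 for cooldown
cooldown at 52 (size 4, align 4) → ends 56
total 56 bytes, alignment 8
data bytes 52, size 56 → padding 4

4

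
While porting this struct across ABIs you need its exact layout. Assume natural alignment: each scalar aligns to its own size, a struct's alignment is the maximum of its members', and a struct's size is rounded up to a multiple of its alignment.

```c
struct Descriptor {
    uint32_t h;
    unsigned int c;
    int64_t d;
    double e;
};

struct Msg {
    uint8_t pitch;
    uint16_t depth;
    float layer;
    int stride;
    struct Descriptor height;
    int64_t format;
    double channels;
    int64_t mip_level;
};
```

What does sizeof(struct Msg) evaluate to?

64 bytes

Descriptor: @0: h [4B, align 4] → 4; @4: c [4B, align 4] → 8; @8: d [8B, align 8] → 16; @16: e [8B, align 8] → 24; size 24, align 8
@0: pitch [1B, align 1] → 1
+1 pad (align 2)
@2: depth [2B, align 2] → 4
@4: layer [4B, align 4] → 8
@8: stride [4B, align 4] → 12
+4 pad (align 8)
@16: height [24B, align 8] → 40
@40: format [8B, align 8] → 48
@48: channels [8B, align 8] → 56
@56: mip_level [8B, align 8] → 64
size 64, align 8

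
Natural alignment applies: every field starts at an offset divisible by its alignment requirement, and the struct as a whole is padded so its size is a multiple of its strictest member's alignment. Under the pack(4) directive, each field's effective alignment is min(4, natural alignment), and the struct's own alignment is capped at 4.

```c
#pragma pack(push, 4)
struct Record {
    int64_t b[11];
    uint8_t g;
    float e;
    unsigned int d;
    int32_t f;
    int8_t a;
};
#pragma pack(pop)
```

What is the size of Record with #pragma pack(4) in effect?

0..88  b  (88B, 4-aligned)
88..89  g  (1B, 1-aligned)
89..92  -- padding (3B)
92..96  e  (4B, 4-aligned)
96..100  d  (4B, 4-aligned)
100..104  f  (4B, 4-aligned)
104..105  a  (1B, 1-aligned)
105..108  -- tail padding (3B)
sizeof = 108, alignof = 4

108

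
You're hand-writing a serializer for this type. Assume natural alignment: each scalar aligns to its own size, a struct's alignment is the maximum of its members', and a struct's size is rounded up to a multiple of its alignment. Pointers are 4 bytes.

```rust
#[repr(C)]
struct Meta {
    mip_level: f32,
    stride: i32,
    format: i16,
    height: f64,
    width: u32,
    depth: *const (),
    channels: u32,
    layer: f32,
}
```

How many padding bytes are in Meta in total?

6

0..4  mip_level  (4B, 4-aligned)
4..8  stride  (4B, 4-aligned)
8..10  format  (2B, 2-aligned)
10..16  -- padding (6B)
16..24  height  (8B, 8-aligned)
24..28  width  (4B, 4-aligned)
28..32  depth  (4B, 4-aligned)
32..36  channels  (4B, 4-aligned)
36..40  layer  (4B, 4-aligned)
sizeof = 40, alignof = 8
data bytes 34, size 40 → padding 6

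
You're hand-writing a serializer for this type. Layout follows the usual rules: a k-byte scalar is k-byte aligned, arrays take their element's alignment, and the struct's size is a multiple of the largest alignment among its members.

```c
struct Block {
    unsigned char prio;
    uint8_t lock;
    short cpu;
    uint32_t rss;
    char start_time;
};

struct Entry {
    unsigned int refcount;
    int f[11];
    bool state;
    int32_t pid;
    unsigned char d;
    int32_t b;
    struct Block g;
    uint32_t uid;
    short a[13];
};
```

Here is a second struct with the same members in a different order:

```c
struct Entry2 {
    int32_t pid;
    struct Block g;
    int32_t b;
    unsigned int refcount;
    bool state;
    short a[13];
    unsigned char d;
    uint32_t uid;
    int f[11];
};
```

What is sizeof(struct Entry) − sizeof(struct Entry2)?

4

Block: prio at 0 (size 1, align 1) → ends 1; lock at 1 (size 1, align 1) → ends 2; cpu at 2 (size 2, align 2) → ends 4; rss at 4 (size 4, align 4) → ends 8; start_time at 8 (size 1, align 1) → ends 9; tail pad 3 to reach multiple of 4; total 12 bytes, alignment 4
refcount at 0 (size 4, align 4) → ends 4
f at 4 (size 44, align 4) → ends 48
state at 48 (size 1, align 1) → ends 49
pad 3 to align 4 for pid
pid at 52 (size 4, align 4) → ends 56
d at 56 (size 1, align 1) → ends 57
pad 3 to align 4 for b
b at 60 (size 4, align 4) → ends 64
g at 64 (size 12, align 4) → ends 76
uid at 76 (size 4, align 4) → ends 80
a at 80 (size 26, align 2) → ends 106
tail pad 2 to reach multiple of 4
total 108 bytes, alignment 4
— Entry2 —
pid at 0 (size 4, align 4) → ends 4
g at 4 (size 12, align 4) → ends 16
b at 16 (size 4, align 4) → ends 20
refcount at 20 (size 4, align 4) → ends 24
state at 24 (size 1, align 1) → ends 25
pad 1 to align 2 for a
a at 26 (size 26, align 2) → ends 52
d at 52 (size 1, align 1) → ends 53
pad 3 to align 4 for uid
uid at 56 (size 4, align 4) → ends 60
f at 60 (size 44, align 4) → ends 104
total 104 bytes, alignment 4
108 − 104 = 4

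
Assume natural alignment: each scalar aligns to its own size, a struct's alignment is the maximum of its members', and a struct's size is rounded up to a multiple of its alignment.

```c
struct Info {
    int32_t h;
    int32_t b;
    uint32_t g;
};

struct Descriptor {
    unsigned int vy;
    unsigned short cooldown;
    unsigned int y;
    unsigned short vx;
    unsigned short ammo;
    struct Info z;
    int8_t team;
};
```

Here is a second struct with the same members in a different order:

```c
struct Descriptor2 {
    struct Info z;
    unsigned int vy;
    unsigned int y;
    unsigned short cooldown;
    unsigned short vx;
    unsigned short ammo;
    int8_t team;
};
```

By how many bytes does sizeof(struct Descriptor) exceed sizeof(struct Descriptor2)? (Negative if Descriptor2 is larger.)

4

Info: @0: h [4B, align 4] → 4; @4: b [4B, align 4] → 8; @8: g [4B, align 4] → 12; size 12, align 4
@0: vy [4B, align 4] → 4
@4: cooldown [2B, align 2] → 6
+2 pad (align 4)
@8: y [4B, align 4] → 12
@12: vx [2B, align 2] → 14
@14: ammo [2B, align 2] → 16
@16: z [12B, align 4] → 28
@28: team [1B, align 1] → 29
+3 tail pad (align 4)
size 32, align 4
— Descriptor2 —
@0: z [12B, align 4] → 12
@12: vy [4B, align 4] → 16
@16: y [4B, align 4] → 20
@20: cooldown [2B, align 2] → 22
@22: vx [2B, align 2] → 24
@24: ammo [2B, align 2] → 26
@26: team [1B, align 1] → 27
+1 tail pad (align 4)
size 28, align 4
32 − 28 = 4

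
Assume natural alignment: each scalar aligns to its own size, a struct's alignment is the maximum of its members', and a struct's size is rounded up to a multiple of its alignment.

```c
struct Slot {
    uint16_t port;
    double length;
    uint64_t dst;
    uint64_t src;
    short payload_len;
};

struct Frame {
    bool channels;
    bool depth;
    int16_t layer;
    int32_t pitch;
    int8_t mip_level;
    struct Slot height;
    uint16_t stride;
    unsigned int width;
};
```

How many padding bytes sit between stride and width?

Slot: @0: port [2B, align 2] → 2; +6 pad (align 8); @8: length [8B, align 8] → 16; @16: dst [8B, align 8] → 24; @24: src [8B, align 8] → 32; @32: payload_len [2B, align 2] → 34; +6 tail pad (align 8); size 40, align 8
@0: channels [1B, align 1] → 1
@1: depth [1B, align 1] → 2
@2: layer [2B, align 2] → 4
@4: pitch [4B, align 4] → 8
@8: mip_level [1B, align 1] → 9
+7 pad (align 8)
@16: height [40B, align 8] → 56
@56: stride [2B, align 2] → 58
+2 pad (align 4)
@60: width [4B, align 4] → 64

2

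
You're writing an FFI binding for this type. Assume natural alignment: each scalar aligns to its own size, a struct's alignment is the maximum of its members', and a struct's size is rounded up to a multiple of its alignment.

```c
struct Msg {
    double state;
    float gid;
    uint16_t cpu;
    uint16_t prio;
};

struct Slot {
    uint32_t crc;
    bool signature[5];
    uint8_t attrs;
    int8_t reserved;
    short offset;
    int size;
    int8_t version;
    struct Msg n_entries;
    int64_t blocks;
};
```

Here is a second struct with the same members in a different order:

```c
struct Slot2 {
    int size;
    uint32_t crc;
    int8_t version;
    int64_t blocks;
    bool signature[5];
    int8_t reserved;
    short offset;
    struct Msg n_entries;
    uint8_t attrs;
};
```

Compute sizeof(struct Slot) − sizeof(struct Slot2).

Msg: 0..8  state  (8B, 8-aligned); 8..12  gid  (4B, 4-aligned); 12..14  cpu  (2B, 2-aligned); 14..16  prio  (2B, 2-aligned); sizeof = 16, alignof = 8
0..4  crc  (4B, 4-aligned)
4..9  signature  (5B, 1-aligned)
9..10  attrs  (1B, 1-aligned)
10..11  reserved  (1B, 1-aligned)
11..12  -- padding (1B)
12..14  offset  (2B, 2-aligned)
14..16  -- padding (2B)
16..20  size  (4B, 4-aligned)
20..21  version  (1B, 1-aligned)
21..24  -- padding (3B)
24..40  n_entries  (16B, 8-aligned)
40..48  blocks  (8B, 8-aligned)
sizeof = 48, alignof = 8
— Slot2 —
0..4  size  (4B, 4-aligned)
4..8  crc  (4B, 4-aligned)
8..9  version  (1B, 1-aligned)
9..16  -- padding (7B)
16..24  blocks  (8B, 8-aligned)
24..29  signature  (5B, 1-aligned)
29..30  reserved  (1B, 1-aligned)
30..32  offset  (2B, 2-aligned)
32..48  n_entries  (16B, 8-aligned)
48..49  attrs  (1B, 1-aligned)
49..56  -- tail padding (7B)
sizeof = 56, alignof = 8
48 − 56 = -8

-8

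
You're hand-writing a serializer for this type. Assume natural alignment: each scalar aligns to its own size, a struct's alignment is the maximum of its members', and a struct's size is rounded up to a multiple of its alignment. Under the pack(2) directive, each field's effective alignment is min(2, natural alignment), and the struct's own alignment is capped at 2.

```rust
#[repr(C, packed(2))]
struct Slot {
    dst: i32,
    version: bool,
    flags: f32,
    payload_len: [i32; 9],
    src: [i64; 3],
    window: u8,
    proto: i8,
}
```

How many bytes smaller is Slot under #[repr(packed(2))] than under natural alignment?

natural layout:
  0..4  dst  (4B, 4-aligned)
  4..5  version  (1B, 1-aligned)
  5..8  -- padding (3B)
  8..12  flags  (4B, 4-aligned)
  12..48  payload_len  (36B, 4-aligned)
  48..72  src  (24B, 8-aligned)
  72..73  window  (1B, 1-aligned)
  73..74  proto  (1B, 1-aligned)
  74..80  -- tail padding (6B)
  sizeof = 80, alignof = 8
packed(2) layout:
  0..4  dst  (4B, 2-aligned)
  4..5  version  (1B, 1-aligned)
  5..6  -- padding (1B)
  6..10  flags  (4B, 2-aligned)
  10..46  payload_len  (36B, 2-aligned)
  46..70  src  (24B, 2-aligned)
  70..71  window  (1B, 1-aligned)
  71..72  proto  (1B, 1-aligned)
  sizeof = 72, alignof = 2
80 − 72 = 8

8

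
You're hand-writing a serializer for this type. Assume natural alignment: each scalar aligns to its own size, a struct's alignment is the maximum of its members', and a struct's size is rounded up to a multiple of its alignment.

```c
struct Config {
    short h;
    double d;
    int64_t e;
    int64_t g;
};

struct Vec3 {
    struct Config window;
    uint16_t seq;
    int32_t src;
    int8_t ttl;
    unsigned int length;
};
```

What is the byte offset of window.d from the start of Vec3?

8

Config: @0: h [2B, align 2] → 2; +6 pad (align 8); @8: d [8B, align 8] → 16; @16: e [8B, align 8] → 24; @24: g [8B, align 8] → 32; size 32, align 8
@0: window [32B, align 8] → 32
within Config: d at 8
0 + 8 = 8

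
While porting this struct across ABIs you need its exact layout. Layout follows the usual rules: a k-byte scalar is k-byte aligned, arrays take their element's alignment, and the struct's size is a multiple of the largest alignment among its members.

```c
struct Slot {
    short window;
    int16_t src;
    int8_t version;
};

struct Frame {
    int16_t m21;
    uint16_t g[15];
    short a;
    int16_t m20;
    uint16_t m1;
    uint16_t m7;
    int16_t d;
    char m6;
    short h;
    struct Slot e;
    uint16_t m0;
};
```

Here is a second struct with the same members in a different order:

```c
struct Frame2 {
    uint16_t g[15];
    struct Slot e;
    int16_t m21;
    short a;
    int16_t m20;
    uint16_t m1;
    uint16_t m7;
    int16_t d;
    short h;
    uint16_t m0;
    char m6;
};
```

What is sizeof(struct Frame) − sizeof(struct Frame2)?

Slot: @0: window [2B, align 2] → 2; @2: src [2B, align 2] → 4; @4: version [1B, align 1] → 5; +1 tail pad (align 2); size 6, align 2
@0: m21 [2B, align 2] → 2
@2: g [30B, align 2] → 32
@32: a [2B, align 2] → 34
@34: m20 [2B, align 2] → 36
@36: m1 [2B, align 2] → 38
@38: m7 [2B, align 2] → 40
@40: d [2B, align 2] → 42
@42: m6 [1B, align 1] → 43
+1 pad (align 2)
@44: h [2B, align 2] → 46
@46: e [6B, align 2] → 52
@52: m0 [2B, align 2] → 54
size 54, align 2
— Frame2 —
@0: g [30B, align 2] → 30
@30: e [6B, align 2] → 36
@36: m21 [2B, align 2] → 38
@38: a [2B, align 2] → 40
@40: m20 [2B, align 2] → 42
@42: m1 [2B, align 2] → 44
@44: m7 [2B, align 2] → 46
@46: d [2B, align 2] → 48
@48: h [2B, align 2] → 50
@50: m0 [2B, align 2] → 52
@52: m6 [1B, align 1] → 53
+1 tail pad (align 2)
size 54, align 2
54 − 54 = 0

0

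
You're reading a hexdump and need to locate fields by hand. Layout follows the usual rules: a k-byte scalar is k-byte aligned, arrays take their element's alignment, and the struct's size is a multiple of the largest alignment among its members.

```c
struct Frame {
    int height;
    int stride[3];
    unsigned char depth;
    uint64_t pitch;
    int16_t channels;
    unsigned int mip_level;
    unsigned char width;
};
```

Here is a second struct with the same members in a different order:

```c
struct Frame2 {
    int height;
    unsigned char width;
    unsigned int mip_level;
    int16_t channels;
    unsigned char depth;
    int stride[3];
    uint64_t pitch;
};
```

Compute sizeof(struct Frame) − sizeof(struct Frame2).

height at 0 (size 4, align 4) → ends 4
stride at 4 (size 12, align 4) → ends 16
depth at 16 (size 1, align 1) → ends 17
pad 7 to align 8 for pitch
pitch at 24 (size 8, align 8) → ends 32
channels at 32 (size 2, align 2) → ends 34
pad 2 to align 4 for mip_level
mip_level at 36 (size 4, align 4) → ends 40
width at 40 (size 1, align 1) → ends 41
tail pad 7 to reach multiple of 8
total 48 bytes, alignment 8
— Frame2 —
height at 0 (size 4, align 4) → ends 4
width at 4 (size 1, align 1) → ends 5
pad 3 to align 4 for mip_level
mip_level at 8 (size 4, align 4) → ends 12
channels at 12 (size 2, align 2) → ends 14
depth at 14 (size 1, align 1) → ends 15
pad 1 to align 4 for stride
stride at 16 (size 12, align 4) → ends 28
pad 4 to align 8 for pitch
pitch at 32 (size 8, align 8) → ends 40
total 40 bytes, alignment 8
48 − 40 = 8

8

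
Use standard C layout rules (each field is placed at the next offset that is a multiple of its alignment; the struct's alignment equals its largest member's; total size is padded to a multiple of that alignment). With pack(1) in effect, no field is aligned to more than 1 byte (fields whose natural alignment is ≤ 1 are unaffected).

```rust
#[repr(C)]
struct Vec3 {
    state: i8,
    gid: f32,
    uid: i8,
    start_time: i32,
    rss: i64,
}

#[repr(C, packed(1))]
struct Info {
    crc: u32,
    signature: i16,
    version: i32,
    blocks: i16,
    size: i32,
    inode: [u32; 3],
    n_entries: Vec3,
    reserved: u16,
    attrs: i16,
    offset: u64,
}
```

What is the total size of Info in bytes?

64

Vec3: 0..1  state  (1B, 1-aligned); 1..4  -- padding (3B); 4..8  gid  (4B, 4-aligned); 8..9  uid  (1B, 1-aligned); 9..12  -- padding (3B); 12..16  start_time  (4B, 4-aligned); 16..24  rss  (8B, 8-aligned); sizeof = 24, alignof = 8
0..4  crc  (4B, 1-aligned)
4..6  signature  (2B, 1-aligned)
6..10  version  (4B, 1-aligned)
10..12  blocks  (2B, 1-aligned)
12..16  size  (4B, 1-aligned)
16..28  inode  (12B, 1-aligned)
28..52  n_entries  (24B, 1-aligned)
52..54  reserved  (2B, 1-aligned)
54..56  attrs  (2B, 1-aligned)
56..64  offset  (8B, 1-aligned)
sizeof = 64, alignof = 1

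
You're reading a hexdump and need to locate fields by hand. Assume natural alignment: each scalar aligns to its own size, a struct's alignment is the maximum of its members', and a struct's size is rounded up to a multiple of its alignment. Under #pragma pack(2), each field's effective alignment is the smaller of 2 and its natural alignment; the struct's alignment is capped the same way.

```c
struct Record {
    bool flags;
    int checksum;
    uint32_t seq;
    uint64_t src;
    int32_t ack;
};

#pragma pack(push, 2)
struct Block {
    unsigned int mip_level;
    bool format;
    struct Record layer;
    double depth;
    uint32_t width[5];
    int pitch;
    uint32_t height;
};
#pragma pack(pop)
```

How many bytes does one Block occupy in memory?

Record: 0..1  flags  (1B, 1-aligned); 1..4  -- padding (3B); 4..8  checksum  (4B, 4-aligned); 8..12  seq  (4B, 4-aligned); 12..16  -- padding (4B); 16..24  src  (8B, 8-aligned); 24..28  ack  (4B, 4-aligned); 28..32  -- tail padding (4B); sizeof = 32, alignof = 8
0..4  mip_level  (4B, 2-aligned)
4..5  format  (1B, 1-aligned)
5..6  -- padding (1B)
6..38  layer  (32B, 2-aligned)
38..46  depth  (8B, 2-aligned)
46..66  width  (20B, 2-aligned)
66..70  pitch  (4B, 2-aligned)
70..74  height  (4B, 2-aligned)
sizeof = 74, alignof = 2

74 bytes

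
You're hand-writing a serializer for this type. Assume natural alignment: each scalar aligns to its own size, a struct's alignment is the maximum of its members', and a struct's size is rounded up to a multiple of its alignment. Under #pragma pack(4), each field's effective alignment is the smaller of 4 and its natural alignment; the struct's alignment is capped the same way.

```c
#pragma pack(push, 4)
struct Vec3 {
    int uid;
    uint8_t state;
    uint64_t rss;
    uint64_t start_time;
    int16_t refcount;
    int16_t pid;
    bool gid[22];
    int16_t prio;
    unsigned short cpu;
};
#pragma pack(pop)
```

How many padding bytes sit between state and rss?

3

@0: uid [4B, align 4] → 4
@4: state [1B, align 1] → 5
+3 pad (align 4)
@8: rss [8B, align 4] → 16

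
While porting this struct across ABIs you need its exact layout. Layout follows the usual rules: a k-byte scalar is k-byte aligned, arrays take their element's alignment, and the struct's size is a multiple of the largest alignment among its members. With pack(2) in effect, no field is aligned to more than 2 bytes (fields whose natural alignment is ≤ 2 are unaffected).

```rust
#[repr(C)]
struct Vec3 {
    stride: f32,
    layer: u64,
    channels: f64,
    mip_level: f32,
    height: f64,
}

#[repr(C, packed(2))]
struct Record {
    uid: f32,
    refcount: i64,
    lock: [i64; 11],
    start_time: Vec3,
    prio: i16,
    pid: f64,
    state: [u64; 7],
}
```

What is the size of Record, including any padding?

206

Vec3: @0: stride [4B, align 4] → 4; +4 pad (align 8); @8: layer [8B, align 8] → 16; @16: channels [8B, align 8] → 24; @24: mip_level [4B, align 4] → 28; +4 pad (align 8); @32: height [8B, align 8] → 40; size 40, align 8
@0: uid [4B, align 2] → 4
@4: refcount [8B, align 2] → 12
@12: lock [88B, align 2] → 100
@100: start_time [40B, align 2] → 140
@140: prio [2B, align 2] → 142
@142: pid [8B, align 2] → 150
@150: state [56B, align 2] → 206
size 206, align 2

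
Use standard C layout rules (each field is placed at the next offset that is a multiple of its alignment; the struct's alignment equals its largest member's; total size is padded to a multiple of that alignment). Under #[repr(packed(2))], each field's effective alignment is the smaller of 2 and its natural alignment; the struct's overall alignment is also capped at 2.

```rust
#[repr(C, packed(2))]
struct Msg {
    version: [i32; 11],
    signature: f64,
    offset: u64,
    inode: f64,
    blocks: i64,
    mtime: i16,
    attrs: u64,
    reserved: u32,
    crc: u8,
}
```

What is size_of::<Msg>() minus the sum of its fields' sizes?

version at 0 (size 44, align 2) → ends 44
signature at 44 (size 8, align 2) → ends 52
offset at 52 (size 8, align 2) → ends 60
inode at 60 (size 8, align 2) → ends 68
blocks at 68 (size 8, align 2) → ends 76
mtime at 76 (size 2, align 2) → ends 78
attrs at 78 (size 8, align 2) → ends 86
reserved at 86 (size 4, align 2) → ends 90
crc at 90 (size 1, align 1) → ends 91
tail pad 1 to reach multiple of 2
total 92 bytes, alignment 2
data bytes 91, size 92 → padding 1

1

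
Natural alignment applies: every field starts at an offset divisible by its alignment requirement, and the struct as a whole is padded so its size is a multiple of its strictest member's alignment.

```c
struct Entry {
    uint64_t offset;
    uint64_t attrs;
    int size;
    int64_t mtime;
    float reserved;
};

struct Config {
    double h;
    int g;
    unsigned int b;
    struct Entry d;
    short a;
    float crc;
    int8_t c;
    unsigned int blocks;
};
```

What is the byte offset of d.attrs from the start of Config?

24

Entry: @0: offset [8B, align 8] → 8; @8: attrs [8B, align 8] → 16; @16: size [4B, align 4] → 20; +4 pad (align 8); @24: mtime [8B, align 8] → 32; @32: reserved [4B, align 4] → 36; +4 tail pad (align 8); size 40, align 8
@0: h [8B, align 8] → 8
@8: g [4B, align 4] → 12
@12: b [4B, align 4] → 16
@16: d [40B, align 8] → 56
within Entry: attrs at 8
16 + 8 = 24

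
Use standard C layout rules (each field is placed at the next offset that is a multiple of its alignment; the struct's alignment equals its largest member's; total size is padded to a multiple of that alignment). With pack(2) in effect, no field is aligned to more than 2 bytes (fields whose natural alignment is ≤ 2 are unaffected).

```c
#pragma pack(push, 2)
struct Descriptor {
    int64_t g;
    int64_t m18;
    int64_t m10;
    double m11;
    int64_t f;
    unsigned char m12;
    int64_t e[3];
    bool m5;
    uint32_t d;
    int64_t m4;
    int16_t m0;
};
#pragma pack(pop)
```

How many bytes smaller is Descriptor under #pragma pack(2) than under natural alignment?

natural layout:
  g at 0 (size 8, align 8) → ends 8
  m18 at 8 (size 8, align 8) → ends 16
  m10 at 16 (size 8, align 8) → ends 24
  m11 at 24 (size 8, align 8) → ends 32
  f at 32 (size 8, align 8) → ends 40
  m12 at 40 (size 1, align 1) → ends 41
  pad 7 to align 8 for e
  e at 48 (size 24, align 8) → ends 72
  m5 at 72 (size 1, align 1) → ends 73
  pad 3 to align 4 for d
  d at 76 (size 4, align 4) → ends 80
  m4 at 80 (size 8, align 8) → ends 88
  m0 at 88 (size 2, align 2) → ends 90
  tail pad 6 to reach multiple of 8
  total 96 bytes, alignment 8
packed(2) layout:
  g at 0 (size 8, align 2) → ends 8
  m18 at 8 (size 8, align 2) → ends 16
  m10 at 16 (size 8, align 2) → ends 24
  m11 at 24 (size 8, align 2) → ends 32
  f at 32 (size 8, align 2) → ends 40
  m12 at 40 (size 1, align 1) → ends 41
  pad 1 to align 2 for e
  e at 42 (size 24, align 2) → ends 66
  m5 at 66 (size 1, align 1) → ends 67
  pad 1 to align 2 for d
  d at 68 (size 4, align 2) → ends 72
  m4 at 72 (size 8, align 2) → ends 80
  m0 at 80 (size 2, align 2) → ends 82
  total 82 bytes, alignment 2
96 − 82 = 14

14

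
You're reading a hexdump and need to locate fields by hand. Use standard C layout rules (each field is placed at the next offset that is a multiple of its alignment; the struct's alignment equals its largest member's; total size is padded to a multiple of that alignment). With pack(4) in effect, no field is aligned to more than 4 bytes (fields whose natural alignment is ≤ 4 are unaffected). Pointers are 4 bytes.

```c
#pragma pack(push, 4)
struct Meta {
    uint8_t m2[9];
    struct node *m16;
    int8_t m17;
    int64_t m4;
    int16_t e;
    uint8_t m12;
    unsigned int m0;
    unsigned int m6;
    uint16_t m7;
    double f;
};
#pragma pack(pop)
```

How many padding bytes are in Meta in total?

9

@0: m2 [9B, align 1] → 9
+3 pad (align 4)
@12: m16 [4B, align 4] → 16
@16: m17 [1B, align 1] → 17
+3 pad (align 4)
@20: m4 [8B, align 4] → 28
@28: e [2B, align 2] → 30
@30: m12 [1B, align 1] → 31
+1 pad (align 4)
@32: m0 [4B, align 4] → 36
@36: m6 [4B, align 4] → 40
@40: m7 [2B, align 2] → 42
+2 pad (align 4)
@44: f [8B, align 4] → 52
size 52, align 4
data bytes 43, size 52 → padding 9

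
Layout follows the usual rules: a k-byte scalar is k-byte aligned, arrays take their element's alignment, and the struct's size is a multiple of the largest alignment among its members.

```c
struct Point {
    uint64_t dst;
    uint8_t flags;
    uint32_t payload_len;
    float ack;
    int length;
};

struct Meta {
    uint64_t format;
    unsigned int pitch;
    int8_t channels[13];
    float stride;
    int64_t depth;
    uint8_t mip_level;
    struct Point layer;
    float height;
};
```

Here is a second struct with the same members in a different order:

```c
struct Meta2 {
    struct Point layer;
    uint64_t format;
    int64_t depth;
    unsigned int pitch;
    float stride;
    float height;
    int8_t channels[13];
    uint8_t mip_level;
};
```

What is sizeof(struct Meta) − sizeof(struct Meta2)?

8

Point: dst at 0 (size 8, align 8) → ends 8; flags at 8 (size 1, align 1) → ends 9; pad 3 to align 4 for payload_len; payload_len at 12 (size 4, align 4) → ends 16; ack at 16 (size 4, align 4) → ends 20; length at 20 (size 4, align 4) → ends 24; total 24 bytes, alignment 8
format at 0 (size 8, align 8) → ends 8
pitch at 8 (size 4, align 4) → ends 12
channels at 12 (size 13, align 1) → ends 25
pad 3 to align 4 for stride
stride at 28 (size 4, align 4) → ends 32
depth at 32 (size 8, align 8) → ends 40
mip_level at 40 (size 1, align 1) → ends 41
pad 7 to align 8 for layer
layer at 48 (size 24, align 8) → ends 72
height at 72 (size 4, align 4) → ends 76
tail pad 4 to reach multiple of 8
total 80 bytes, alignment 8
— Meta2 —
layer at 0 (size 24, align 8) → ends 24
format at 24 (size 8, align 8) → ends 32
depth at 32 (size 8, align 8) → ends 40
pitch at 40 (size 4, align 4) → ends 44
stride at 44 (size 4, align 4) → ends 48
height at 48 (size 4, align 4) → ends 52
channels at 52 (size 13, align 1) → ends 65
mip_level at 65 (size 1, align 1) → ends 66
tail pad 6 to reach multiple of 8
total 72 bytes, alignment 8
80 − 72 = 8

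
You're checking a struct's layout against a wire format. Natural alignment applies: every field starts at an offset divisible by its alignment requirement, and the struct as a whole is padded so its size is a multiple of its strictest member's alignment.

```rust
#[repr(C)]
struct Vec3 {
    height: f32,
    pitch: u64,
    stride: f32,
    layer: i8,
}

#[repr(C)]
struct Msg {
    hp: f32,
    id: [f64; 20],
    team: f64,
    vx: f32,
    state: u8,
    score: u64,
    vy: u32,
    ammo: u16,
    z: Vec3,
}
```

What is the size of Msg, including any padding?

224

Vec3: 0..4  height  (4B, 4-aligned); 4..8  -- padding (4B); 8..16  pitch  (8B, 8-aligned); 16..20  stride  (4B, 4-aligned); 20..21  layer  (1B, 1-aligned); 21..24  -- tail padding (3B); sizeof = 24, alignof = 8
0..4  hp  (4B, 4-aligned)
4..8  -- padding (4B)
8..168  id  (160B, 8-aligned)
168..176  team  (8B, 8-aligned)
176..180  vx  (4B, 4-aligned)
180..181  state  (1B, 1-aligned)
181..184  -- padding (3B)
184..192  score  (8B, 8-aligned)
192..196  vy  (4B, 4-aligned)
196..198  ammo  (2B, 2-aligned)
198..200  -- padding (2B)
200..224  z  (24B, 8-aligned)
sizeof = 224, alignof = 8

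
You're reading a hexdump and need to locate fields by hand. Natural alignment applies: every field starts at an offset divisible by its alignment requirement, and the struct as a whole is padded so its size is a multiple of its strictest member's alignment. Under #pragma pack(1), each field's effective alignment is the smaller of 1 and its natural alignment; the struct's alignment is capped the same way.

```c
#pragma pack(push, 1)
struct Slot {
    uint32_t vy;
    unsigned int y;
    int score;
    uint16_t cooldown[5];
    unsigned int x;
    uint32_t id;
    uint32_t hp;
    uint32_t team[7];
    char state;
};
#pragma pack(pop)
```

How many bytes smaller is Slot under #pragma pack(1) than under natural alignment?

natural layout:
  @0: vy [4B, align 4] → 4
  @4: y [4B, align 4] → 8
  @8: score [4B, align 4] → 12
  @12: cooldown [10B, align 2] → 22
  +2 pad (align 4)
  @24: x [4B, align 4] → 28
  @28: id [4B, align 4] → 32
  @32: hp [4B, align 4] → 36
  @36: team [28B, align 4] → 64
  @64: state [1B, align 1] → 65
  +3 tail pad (align 4)
  size 68, align 4
packed(1) layout:
  @0: vy [4B, align 1] → 4
  @4: y [4B, align 1] → 8
  @8: score [4B, align 1] → 12
  @12: cooldown [10B, align 1] → 22
  @22: x [4B, align 1] → 26
  @26: id [4B, align 1] → 30
  @30: hp [4B, align 1] → 34
  @34: team [28B, align 1] → 62
  @62: state [1B, align 1] → 63
  size 63, align 1
68 − 63 = 5

5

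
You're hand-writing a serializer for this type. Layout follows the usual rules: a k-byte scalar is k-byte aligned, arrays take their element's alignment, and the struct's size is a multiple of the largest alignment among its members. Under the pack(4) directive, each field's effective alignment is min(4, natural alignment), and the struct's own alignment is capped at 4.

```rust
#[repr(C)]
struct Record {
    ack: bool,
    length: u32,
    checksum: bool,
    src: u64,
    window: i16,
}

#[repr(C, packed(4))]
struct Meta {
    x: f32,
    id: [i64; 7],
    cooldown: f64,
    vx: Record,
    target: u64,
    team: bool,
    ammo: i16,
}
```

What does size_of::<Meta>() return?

Record: 0..1  ack  (1B, 1-aligned); 1..4  -- padding (3B); 4..8  length  (4B, 4-aligned); 8..9  checksum  (1B, 1-aligned); 9..16  -- padding (7B); 16..24  src  (8B, 8-aligned); 24..26  window  (2B, 2-aligned); 26..32  -- tail padding (6B); sizeof = 32, alignof = 8
0..4  x  (4B, 4-aligned)
4..60  id  (56B, 4-aligned)
60..68  cooldown  (8B, 4-aligned)
68..100  vx  (32B, 4-aligned)
100..108  target  (8B, 4-aligned)
108..109  team  (1B, 1-aligned)
109..110  -- padding (1B)
110..112  ammo  (2B, 2-aligned)
sizeof = 112, alignof = 4

112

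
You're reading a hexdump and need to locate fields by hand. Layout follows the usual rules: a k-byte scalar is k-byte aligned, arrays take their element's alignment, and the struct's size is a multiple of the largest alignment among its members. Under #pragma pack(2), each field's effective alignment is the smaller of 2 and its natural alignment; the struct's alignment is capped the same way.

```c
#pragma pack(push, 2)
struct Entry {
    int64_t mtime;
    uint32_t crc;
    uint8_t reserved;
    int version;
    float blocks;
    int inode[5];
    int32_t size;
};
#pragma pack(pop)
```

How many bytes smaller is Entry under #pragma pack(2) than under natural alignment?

2

natural layout:
  @0: mtime [8B, align 8] → 8
  @8: crc [4B, align 4] → 12
  @12: reserved [1B, align 1] → 13
  +3 pad (align 4)
  @16: version [4B, align 4] → 20
  @20: blocks [4B, align 4] → 24
  @24: inode [20B, align 4] → 44
  @44: size [4B, align 4] → 48
  size 48, align 8
packed(2) layout:
  @0: mtime [8B, align 2] → 8
  @8: crc [4B, align 2] → 12
  @12: reserved [1B, align 1] → 13
  +1 pad (align 2)
  @14: version [4B, align 2] → 18
  @18: blocks [4B, align 2] → 22
  @22: inode [20B, align 2] → 42
  @42: size [4B, align 2] → 46
  size 46, align 2
48 − 46 = 2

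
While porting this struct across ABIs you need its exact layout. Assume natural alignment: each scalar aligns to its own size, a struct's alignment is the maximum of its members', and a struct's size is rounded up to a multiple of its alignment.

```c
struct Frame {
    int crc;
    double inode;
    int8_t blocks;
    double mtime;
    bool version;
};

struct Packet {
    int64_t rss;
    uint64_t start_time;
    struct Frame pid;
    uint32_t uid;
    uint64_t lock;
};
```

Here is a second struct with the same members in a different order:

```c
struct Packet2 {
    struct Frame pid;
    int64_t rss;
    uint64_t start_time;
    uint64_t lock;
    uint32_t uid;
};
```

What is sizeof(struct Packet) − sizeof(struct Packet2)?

Frame: 0..4  crc  (4B, 4-aligned); 4..8  -- padding (4B); 8..16  inode  (8B, 8-aligned); 16..17  blocks  (1B, 1-aligned); 17..24  -- padding (7B); 24..32  mtime  (8B, 8-aligned); 32..33  version  (1B, 1-aligned); 33..40  -- tail padding (7B); sizeof = 40, alignof = 8
0..8  rss  (8B, 8-aligned)
8..16  start_time  (8B, 8-aligned)
16..56  pid  (40B, 8-aligned)
56..60  uid  (4B, 4-aligned)
60..64  -- padding (4B)
64..72  lock  (8B, 8-aligned)
sizeof = 72, alignof = 8
— Packet2 —
0..40  pid  (40B, 8-aligned)
40..48  rss  (8B, 8-aligned)
48..56  start_time  (8B, 8-aligned)
56..64  lock  (8B, 8-aligned)
64..68  uid  (4B, 4-aligned)
68..72  -- tail padding (4B)
sizeof = 72, alignof = 8
72 − 72 = 0

0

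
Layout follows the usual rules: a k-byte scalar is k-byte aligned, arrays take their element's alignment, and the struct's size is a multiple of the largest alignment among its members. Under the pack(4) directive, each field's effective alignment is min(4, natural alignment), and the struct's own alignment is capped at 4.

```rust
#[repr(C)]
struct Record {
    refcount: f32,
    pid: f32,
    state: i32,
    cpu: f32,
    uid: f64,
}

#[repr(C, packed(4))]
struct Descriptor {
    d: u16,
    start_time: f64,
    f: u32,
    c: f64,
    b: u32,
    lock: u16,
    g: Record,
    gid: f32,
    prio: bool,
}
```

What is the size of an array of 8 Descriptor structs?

Record: 0..4  refcount  (4B, 4-aligned); 4..8  pid  (4B, 4-aligned); 8..12  state  (4B, 4-aligned); 12..16  cpu  (4B, 4-aligned); 16..24  uid  (8B, 8-aligned); sizeof = 24, alignof = 8
0..2  d  (2B, 2-aligned)
2..4  -- padding (2B)
4..12  start_time  (8B, 4-aligned)
12..16  f  (4B, 4-aligned)
16..24  c  (8B, 4-aligned)
24..28  b  (4B, 4-aligned)
28..30  lock  (2B, 2-aligned)
30..32  -- padding (2B)
32..56  g  (24B, 4-aligned)
56..60  gid  (4B, 4-aligned)
60..61  prio  (1B, 1-aligned)
61..64  -- tail padding (3B)
sizeof = 64, alignof = 4
array of 8: 8 × 64 = 512

512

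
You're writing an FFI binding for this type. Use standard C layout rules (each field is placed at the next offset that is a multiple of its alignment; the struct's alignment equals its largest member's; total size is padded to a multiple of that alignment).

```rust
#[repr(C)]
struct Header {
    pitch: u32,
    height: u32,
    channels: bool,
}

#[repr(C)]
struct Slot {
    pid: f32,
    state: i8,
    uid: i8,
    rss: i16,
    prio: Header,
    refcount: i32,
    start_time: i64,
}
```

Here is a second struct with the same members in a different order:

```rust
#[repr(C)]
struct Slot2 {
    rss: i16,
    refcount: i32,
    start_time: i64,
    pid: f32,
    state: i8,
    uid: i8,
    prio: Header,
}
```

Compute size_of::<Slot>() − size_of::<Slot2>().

-8

Header: pitch at 0 (size 4, align 4) → ends 4; height at 4 (size 4, align 4) → ends 8; channels at 8 (size 1, align 1) → ends 9; tail pad 3 to reach multiple of 4; total 12 bytes, alignment 4
pid at 0 (size 4, align 4) → ends 4
state at 4 (size 1, align 1) → ends 5
uid at 5 (size 1, align 1) → ends 6
rss at 6 (size 2, align 2) → ends 8
prio at 8 (size 12, align 4) → ends 20
refcount at 20 (size 4, align 4) → ends 24
start_time at 24 (size 8, align 8) → ends 32
total 32 bytes, alignment 8
— Slot2 —
rss at 0 (size 2, align 2) → ends 2
pad 2 to align 4 for refcount
refcount at 4 (size 4, align 4) → ends 8
start_time at 8 (size 8, align 8) → ends 16
pid at 16 (size 4, align 4) → ends 20
state at 20 (size 1, align 1) → ends 21
uid at 21 (size 1, align 1) → ends 22
pad 2 to align 4 for prio
prio at 24 (size 12, align 4) → ends 36
tail pad 4 to reach multiple of 8
total 40 bytes, alignment 8
32 − 40 = -8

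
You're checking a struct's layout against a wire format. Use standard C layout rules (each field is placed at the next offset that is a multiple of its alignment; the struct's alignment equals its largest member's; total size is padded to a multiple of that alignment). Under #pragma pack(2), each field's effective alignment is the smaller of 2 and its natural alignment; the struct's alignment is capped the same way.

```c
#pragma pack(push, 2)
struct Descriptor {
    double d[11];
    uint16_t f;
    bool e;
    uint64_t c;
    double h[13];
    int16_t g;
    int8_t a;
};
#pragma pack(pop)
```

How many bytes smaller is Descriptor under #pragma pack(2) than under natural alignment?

8

natural layout:
  @0: d [88B, align 8] → 88
  @88: f [2B, align 2] → 90
  @90: e [1B, align 1] → 91
  +5 pad (align 8)
  @96: c [8B, align 8] → 104
  @104: h [104B, align 8] → 208
  @208: g [2B, align 2] → 210
  @210: a [1B, align 1] → 211
  +5 tail pad (align 8)
  size 216, align 8
packed(2) layout:
  @0: d [88B, align 2] → 88
  @88: f [2B, align 2] → 90
  @90: e [1B, align 1] → 91
  +1 pad (align 2)
  @92: c [8B, align 2] → 100
  @100: h [104B, align 2] → 204
  @204: g [2B, align 2] → 206
  @206: a [1B, align 1] → 207
  +1 tail pad (align 2)
  size 208, align 2
216 − 208 = 8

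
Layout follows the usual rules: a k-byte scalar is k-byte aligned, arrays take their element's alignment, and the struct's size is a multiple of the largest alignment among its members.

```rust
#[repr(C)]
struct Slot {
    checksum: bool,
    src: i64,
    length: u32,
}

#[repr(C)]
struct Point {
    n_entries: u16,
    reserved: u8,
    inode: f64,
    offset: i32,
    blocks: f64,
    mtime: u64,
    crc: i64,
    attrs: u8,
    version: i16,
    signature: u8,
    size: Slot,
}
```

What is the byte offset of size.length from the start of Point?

72

Slot: @0: checksum [1B, align 1] → 1; +7 pad (align 8); @8: src [8B, align 8] → 16; @16: length [4B, align 4] → 20; +4 tail pad (align 8); size 24, align 8
@0: n_entries [2B, align 2] → 2
@2: reserved [1B, align 1] → 3
+5 pad (align 8)
@8: inode [8B, align 8] → 16
@16: offset [4B, align 4] → 20
+4 pad (align 8)
@24: blocks [8B, align 8] → 32
@32: mtime [8B, align 8] → 40
@40: crc [8B, align 8] → 48
@48: attrs [1B, align 1] → 49
+1 pad (align 2)
@50: version [2B, align 2] → 52
@52: signature [1B, align 1] → 53
+3 pad (align 8)
@56: size [24B, align 8] → 80
within Slot: length at 16
56 + 16 = 72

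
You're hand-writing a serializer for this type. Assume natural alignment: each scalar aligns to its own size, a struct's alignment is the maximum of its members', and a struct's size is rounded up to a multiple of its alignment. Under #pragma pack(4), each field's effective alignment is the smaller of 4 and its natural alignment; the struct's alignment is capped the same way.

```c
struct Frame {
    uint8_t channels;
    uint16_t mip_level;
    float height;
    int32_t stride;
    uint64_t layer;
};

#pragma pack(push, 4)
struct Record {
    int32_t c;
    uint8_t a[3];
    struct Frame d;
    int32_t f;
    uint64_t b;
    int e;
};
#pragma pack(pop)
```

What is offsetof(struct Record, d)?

Frame: @0: channels [1B, align 1] → 1; +1 pad (align 2); @2: mip_level [2B, align 2] → 4; @4: height [4B, align 4] → 8; @8: stride [4B, align 4] → 12; +4 pad (align 8); @16: layer [8B, align 8] → 24; size 24, align 8
@0: c [4B, align 4] → 4
@4: a [3B, align 1] → 7
+1 pad (align 4)
@8: d [24B, align 4] → 32

8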